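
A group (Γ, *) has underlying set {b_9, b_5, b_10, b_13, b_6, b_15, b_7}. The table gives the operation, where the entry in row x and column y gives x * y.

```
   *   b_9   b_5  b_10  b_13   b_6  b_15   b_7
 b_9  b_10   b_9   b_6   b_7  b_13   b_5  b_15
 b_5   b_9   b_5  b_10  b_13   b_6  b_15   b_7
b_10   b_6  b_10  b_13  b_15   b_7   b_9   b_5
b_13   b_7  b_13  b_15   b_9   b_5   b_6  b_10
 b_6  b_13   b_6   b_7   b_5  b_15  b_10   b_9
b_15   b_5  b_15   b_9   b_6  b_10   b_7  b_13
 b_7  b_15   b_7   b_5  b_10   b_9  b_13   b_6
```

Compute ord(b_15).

The identity element is b_5 (its row matches the header).
b_15^1 = b_15
b_15^2 = b_15 * b_15 = b_7
b_15^3 = b_7 * b_15 = b_13
b_15^4 = b_13 * b_15 = b_6
b_15^5 = b_6 * b_15 = b_10
b_15^6 = b_10 * b_15 = b_9
b_15^7 = b_9 * b_15 = b_5
The first power of b_15 equal to the identity is b_15^7, so ord(b_15) = 7.

7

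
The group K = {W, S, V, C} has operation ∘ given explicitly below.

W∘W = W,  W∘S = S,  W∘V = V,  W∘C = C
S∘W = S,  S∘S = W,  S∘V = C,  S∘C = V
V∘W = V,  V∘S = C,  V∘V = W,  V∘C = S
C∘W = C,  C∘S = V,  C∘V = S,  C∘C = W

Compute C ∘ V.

S

Read row C, column V: C ∘ V = S.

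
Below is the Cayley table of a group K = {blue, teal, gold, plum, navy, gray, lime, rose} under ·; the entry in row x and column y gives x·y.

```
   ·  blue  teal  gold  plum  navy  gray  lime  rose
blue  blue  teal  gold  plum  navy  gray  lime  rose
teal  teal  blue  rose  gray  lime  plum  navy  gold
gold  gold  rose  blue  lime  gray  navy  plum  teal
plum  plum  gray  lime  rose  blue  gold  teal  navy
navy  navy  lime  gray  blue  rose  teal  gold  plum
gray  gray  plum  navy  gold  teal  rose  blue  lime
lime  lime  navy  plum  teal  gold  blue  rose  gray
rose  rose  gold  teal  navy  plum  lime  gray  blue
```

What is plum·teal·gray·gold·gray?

plum·teal = gray
gray·gray = rose
rose·gold = teal
teal·gray = plum
(Structurally, K here is isomorphic to Z_2 x Z_4.)

plum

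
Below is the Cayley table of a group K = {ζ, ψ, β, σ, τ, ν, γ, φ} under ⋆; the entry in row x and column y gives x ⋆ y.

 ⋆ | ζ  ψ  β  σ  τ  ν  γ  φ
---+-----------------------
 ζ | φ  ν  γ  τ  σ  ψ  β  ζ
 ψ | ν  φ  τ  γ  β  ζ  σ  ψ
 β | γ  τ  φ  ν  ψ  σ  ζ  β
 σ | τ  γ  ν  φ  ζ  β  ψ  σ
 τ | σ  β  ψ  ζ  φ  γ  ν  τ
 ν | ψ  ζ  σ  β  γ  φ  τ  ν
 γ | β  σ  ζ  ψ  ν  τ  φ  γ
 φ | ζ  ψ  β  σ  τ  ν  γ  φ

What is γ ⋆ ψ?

σ

Read row γ, column ψ: γ ⋆ ψ = σ.
(Structurally, K here is isomorphic to the elementary abelian group (Z_2)^3.)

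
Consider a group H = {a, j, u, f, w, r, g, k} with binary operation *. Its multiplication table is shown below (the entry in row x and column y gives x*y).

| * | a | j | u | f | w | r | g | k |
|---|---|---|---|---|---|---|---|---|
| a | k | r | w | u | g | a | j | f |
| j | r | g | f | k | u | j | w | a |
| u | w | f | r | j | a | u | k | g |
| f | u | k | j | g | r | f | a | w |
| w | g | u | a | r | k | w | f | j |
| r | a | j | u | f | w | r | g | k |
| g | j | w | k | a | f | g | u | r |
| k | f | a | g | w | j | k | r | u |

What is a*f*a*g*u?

a*f = u
u*a = w
w*g = f
f*u = j
(Structurally, H here is isomorphic to the cyclic group Z_8.)

j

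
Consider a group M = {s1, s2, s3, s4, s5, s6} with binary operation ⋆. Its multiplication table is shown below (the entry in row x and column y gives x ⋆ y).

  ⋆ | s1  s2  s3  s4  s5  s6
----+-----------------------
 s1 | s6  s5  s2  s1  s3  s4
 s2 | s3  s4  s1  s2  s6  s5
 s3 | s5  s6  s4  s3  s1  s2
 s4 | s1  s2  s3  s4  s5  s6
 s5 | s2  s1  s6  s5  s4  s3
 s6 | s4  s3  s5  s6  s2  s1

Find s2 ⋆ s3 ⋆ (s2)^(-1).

The identity is s4. In row s2, the entry s4 sits in column s2, so s2^(-1) = s2.
s2 ⋆ s3 = s1
s1 ⋆ s2 = s5
(Structurally, M here is isomorphic to the symmetric group S_3.)

s5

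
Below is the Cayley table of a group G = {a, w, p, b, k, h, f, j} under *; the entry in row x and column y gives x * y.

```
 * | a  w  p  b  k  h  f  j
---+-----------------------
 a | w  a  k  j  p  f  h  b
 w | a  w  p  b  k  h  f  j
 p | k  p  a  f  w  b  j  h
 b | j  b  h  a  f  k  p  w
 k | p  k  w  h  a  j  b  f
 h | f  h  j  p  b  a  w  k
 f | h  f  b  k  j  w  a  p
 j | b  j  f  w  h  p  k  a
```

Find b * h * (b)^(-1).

The identity is w. In row b, the entry w sits in column j, so b^(-1) = j.
b * h = k
k * j = f

f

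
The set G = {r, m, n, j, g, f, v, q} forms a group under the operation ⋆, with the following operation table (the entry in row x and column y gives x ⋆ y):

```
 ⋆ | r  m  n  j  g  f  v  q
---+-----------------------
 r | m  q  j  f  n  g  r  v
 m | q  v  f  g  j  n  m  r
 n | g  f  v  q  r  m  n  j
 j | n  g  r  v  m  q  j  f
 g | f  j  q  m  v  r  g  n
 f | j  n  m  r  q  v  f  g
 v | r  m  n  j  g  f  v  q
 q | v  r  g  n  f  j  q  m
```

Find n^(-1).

First locate the identity: row v matches the header, so v is the identity.
Scan row n for v: n ⋆ n = v. Hence n^(-1) = n.
(Structurally, G here is isomorphic to the dihedral group D_4.)

n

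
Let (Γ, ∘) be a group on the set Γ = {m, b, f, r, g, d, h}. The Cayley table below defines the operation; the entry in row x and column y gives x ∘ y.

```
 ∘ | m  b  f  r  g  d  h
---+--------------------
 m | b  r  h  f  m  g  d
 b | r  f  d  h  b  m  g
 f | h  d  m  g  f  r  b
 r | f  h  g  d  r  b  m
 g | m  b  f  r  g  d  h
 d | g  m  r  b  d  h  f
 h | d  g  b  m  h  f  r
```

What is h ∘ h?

r

Read row h, column h: h ∘ h = r.
(Structurally, Γ here is isomorphic to the cyclic group Z_7.)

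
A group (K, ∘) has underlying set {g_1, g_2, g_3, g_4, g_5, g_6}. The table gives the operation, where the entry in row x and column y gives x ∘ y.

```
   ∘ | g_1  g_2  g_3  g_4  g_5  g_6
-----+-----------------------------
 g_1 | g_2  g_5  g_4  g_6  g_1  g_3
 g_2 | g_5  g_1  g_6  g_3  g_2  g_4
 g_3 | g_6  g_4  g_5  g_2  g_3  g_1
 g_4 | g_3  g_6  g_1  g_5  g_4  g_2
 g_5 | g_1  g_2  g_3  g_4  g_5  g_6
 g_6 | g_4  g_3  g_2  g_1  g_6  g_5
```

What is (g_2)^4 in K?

g_2

g_2^1 = g_2
g_2^2 = g_2 ∘ g_2 = g_1
g_2^3 = g_1 ∘ g_2 = g_5
g_2^4 = g_5 ∘ g_2 = g_2
(Structurally, K here is isomorphic to the symmetric group S_3.)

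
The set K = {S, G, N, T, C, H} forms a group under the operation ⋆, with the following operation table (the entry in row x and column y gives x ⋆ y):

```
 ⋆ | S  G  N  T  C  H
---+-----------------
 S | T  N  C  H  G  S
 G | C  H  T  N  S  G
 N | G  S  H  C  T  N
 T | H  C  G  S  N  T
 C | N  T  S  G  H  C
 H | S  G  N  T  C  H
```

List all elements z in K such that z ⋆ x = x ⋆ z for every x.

{H}

An element z is central iff its row equals its column in the table.
For N: N ⋆ T = C ≠ G = T ⋆ N, so N ∉ Z.
Checking each element this way leaves Z(K) = {H}.
(Structurally, K here is isomorphic to the symmetric group S_3.)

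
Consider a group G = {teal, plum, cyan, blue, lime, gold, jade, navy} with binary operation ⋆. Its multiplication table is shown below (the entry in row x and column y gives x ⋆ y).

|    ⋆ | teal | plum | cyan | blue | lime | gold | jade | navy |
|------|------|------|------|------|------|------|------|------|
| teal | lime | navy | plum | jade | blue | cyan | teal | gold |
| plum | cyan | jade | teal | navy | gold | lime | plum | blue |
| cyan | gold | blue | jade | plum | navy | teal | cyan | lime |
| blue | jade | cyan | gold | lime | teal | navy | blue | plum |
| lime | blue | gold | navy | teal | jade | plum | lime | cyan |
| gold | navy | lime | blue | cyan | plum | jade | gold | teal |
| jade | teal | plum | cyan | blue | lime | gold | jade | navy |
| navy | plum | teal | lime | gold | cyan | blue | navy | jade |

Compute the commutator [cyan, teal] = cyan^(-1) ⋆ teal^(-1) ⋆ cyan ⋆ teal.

lime

Identity is jade; from the table cyan^(-1) = cyan and teal^(-1) = blue.
cyan ⋆ blue = plum
plum ⋆ cyan = teal
teal ⋆ teal = lime
(Structurally, G here is isomorphic to the dihedral group D_4.)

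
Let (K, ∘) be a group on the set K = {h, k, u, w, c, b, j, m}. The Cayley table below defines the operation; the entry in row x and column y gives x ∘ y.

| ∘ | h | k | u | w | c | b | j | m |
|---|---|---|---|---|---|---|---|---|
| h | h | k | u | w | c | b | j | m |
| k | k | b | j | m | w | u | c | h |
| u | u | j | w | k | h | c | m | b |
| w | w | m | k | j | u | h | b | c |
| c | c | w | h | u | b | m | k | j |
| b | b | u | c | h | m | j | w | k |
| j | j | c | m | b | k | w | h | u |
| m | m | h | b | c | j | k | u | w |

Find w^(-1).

First locate the identity: row h matches the header, so h is the identity.
Scan row w for h: w ∘ b = h. Hence w^(-1) = b.

b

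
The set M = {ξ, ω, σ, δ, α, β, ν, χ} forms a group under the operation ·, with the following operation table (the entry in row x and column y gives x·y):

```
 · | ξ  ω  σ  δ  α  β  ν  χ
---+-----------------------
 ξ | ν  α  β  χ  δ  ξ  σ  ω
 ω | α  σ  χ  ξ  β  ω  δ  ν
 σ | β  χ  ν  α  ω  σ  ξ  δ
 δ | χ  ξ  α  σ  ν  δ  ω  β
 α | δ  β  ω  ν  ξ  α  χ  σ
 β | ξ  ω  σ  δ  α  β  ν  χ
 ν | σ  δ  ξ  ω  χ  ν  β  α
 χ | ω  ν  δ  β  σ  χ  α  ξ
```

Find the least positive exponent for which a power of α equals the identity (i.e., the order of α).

8

The identity element is β (its row matches the header).
α^1 = α
α^2 = α·α = ξ
α^3 = ξ·α = δ
α^4 = δ·α = ν
α^5 = ν·α = χ
α^6 = χ·α = σ
α^7 = σ·α = ω
α^8 = ω·α = β
The first power of α equal to the identity is α^8, so ord(α) = 8.
(Structurally, M here is isomorphic to the cyclic group Z_8.)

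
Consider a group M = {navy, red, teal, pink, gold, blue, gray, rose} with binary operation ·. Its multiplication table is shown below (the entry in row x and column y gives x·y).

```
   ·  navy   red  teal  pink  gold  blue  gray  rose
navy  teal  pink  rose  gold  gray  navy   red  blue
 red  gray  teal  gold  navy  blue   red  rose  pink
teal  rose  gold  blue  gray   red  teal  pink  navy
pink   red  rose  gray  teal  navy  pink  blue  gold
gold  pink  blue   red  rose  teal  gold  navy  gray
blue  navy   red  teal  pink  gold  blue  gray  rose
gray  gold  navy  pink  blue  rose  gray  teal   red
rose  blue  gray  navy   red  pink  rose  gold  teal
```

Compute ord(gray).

4

The identity element is blue (its row matches the header).
gray^1 = gray
gray^2 = gray·gray = teal
gray^3 = teal·gray = pink
gray^4 = pink·gray = blue
The first power of gray equal to the identity is gray^4, so ord(gray) = 4.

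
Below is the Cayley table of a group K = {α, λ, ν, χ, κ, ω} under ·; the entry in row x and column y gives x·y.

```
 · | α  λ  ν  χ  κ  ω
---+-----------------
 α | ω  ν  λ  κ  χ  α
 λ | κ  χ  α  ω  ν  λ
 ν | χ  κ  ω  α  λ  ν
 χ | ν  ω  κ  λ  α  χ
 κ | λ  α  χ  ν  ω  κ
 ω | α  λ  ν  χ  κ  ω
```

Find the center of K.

An element z is central iff its row equals its column in the table.
For λ: λ·ν = α ≠ κ = ν·λ, so λ ∉ Z.
Checking each element this way leaves Z(K) = {ω}.
(Structurally, K here is isomorphic to the symmetric group S_3.)

{ω}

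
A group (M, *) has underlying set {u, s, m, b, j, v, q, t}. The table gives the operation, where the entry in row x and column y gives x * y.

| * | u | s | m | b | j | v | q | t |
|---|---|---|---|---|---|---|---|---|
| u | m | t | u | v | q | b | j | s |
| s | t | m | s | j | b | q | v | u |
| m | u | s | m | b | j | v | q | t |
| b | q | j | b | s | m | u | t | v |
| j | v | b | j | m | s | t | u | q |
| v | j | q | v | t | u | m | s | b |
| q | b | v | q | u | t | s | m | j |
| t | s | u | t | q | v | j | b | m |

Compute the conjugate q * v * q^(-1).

v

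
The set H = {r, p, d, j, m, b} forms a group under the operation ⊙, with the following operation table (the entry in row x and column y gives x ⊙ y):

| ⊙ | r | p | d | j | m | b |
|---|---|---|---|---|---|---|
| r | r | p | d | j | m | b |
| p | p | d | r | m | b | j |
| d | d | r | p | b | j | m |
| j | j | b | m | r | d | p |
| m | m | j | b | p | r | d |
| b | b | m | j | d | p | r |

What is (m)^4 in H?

m^1 = m
m^2 = m ⊙ m = r
m^3 = r ⊙ m = m
m^4 = m ⊙ m = r

r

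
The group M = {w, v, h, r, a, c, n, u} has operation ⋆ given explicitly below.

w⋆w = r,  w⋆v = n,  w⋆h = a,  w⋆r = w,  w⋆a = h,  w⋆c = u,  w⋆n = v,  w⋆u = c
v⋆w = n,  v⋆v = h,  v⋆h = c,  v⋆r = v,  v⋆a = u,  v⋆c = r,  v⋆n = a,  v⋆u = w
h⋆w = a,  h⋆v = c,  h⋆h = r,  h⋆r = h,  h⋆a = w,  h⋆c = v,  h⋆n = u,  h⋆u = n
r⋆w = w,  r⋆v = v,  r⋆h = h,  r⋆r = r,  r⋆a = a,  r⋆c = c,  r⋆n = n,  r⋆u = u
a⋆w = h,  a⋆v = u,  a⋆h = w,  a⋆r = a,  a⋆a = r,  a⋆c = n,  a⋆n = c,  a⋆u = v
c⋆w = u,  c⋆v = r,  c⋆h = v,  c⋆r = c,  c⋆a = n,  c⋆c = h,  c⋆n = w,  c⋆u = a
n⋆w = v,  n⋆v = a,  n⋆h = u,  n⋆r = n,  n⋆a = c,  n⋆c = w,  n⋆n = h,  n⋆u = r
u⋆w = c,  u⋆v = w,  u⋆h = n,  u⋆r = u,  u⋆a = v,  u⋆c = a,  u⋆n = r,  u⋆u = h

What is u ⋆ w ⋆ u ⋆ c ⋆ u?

r

u ⋆ w = c
c ⋆ u = a
a ⋆ c = n
n ⋆ u = r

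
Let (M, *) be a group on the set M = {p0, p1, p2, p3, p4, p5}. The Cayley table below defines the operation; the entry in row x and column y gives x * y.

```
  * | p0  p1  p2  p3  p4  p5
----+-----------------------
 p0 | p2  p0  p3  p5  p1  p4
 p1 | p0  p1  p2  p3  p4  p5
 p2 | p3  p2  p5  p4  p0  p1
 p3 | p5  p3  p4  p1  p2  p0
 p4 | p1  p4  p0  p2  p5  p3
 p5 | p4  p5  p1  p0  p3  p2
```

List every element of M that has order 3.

{p2, p5}

Identity is p1. Compute the order of each non-identity element by repeated multiplication:
  p0: p0 → p2 → p3 → p5 → p4 → p1  (order 6)
  p2: p2 → p5 → p1  (order 3)
  p3: p3 → p1  (order 2)
  p4: p4 → p5 → p3 → p2 → p0 → p1  (order 6)
  p5: p5 → p2 → p1  (order 3)
Elements of order 3: {p2, p5}.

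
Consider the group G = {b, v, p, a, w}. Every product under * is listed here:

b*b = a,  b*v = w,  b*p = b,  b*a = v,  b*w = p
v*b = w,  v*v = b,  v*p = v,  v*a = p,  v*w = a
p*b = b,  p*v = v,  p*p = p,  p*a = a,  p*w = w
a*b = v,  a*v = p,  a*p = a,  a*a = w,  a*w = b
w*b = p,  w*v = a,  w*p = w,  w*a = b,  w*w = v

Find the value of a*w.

b

Read row a, column w: a*w = b.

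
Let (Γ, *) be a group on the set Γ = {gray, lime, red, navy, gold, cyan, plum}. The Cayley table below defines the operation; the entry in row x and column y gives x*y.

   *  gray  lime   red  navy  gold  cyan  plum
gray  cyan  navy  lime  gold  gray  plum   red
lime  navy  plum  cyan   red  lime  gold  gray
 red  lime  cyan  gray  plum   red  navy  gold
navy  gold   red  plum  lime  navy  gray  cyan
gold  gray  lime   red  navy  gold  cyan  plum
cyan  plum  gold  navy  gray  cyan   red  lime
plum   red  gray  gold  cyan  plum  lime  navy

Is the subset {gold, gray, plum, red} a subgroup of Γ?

No

red*gray = lime, which is not in {gold, gray, plum, red}.
The subset is not closed under *, so it is not a subgroup.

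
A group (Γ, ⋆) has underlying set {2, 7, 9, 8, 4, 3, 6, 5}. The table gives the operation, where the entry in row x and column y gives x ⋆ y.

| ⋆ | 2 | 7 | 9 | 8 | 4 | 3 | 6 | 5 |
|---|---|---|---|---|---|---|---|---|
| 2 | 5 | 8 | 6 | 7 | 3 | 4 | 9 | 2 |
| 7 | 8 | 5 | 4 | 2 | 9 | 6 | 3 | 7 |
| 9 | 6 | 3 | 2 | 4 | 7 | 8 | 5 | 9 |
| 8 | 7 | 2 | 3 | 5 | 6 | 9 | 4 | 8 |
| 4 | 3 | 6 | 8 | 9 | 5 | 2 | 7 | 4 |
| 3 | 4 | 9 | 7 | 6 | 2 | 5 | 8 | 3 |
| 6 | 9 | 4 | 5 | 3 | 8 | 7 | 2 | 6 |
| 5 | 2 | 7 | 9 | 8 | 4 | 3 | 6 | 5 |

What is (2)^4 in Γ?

2^1 = 2
2^2 = 2 ⋆ 2 = 5
2^3 = 5 ⋆ 2 = 2
2^4 = 2 ⋆ 2 = 5

5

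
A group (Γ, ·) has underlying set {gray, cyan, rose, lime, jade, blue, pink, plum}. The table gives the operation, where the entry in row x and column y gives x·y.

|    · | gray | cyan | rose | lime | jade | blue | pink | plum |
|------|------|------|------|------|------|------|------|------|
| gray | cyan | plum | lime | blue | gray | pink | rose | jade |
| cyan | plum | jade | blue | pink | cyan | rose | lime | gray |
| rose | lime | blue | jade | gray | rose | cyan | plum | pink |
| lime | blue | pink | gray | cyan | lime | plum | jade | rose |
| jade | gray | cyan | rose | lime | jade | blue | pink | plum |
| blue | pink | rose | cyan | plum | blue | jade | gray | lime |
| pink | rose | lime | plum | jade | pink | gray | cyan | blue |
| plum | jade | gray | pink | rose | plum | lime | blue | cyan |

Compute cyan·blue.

rose

Read row cyan, column blue: cyan·blue = rose.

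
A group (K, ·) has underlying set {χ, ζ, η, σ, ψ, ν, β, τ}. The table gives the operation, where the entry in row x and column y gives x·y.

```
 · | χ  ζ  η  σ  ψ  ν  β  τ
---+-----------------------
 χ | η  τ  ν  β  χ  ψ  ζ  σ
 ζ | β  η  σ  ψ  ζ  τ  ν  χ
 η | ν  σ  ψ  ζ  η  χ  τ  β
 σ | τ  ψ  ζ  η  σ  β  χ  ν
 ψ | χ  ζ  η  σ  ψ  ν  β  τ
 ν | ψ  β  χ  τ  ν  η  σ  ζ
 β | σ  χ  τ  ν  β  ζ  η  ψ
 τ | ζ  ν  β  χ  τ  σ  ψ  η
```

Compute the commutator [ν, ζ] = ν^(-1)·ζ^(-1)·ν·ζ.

η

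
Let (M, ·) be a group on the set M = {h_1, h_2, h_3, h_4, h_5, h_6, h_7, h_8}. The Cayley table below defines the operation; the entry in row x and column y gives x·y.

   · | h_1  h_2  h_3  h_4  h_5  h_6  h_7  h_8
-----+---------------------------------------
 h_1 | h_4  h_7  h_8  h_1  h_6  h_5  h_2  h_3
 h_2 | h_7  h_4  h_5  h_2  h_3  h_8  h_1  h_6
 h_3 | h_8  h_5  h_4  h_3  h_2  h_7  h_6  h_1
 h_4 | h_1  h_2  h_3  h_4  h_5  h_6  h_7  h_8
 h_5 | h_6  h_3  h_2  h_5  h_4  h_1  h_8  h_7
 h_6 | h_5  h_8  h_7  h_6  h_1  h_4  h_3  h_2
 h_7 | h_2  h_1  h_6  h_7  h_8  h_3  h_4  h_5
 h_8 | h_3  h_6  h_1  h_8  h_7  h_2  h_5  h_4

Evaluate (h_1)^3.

h_1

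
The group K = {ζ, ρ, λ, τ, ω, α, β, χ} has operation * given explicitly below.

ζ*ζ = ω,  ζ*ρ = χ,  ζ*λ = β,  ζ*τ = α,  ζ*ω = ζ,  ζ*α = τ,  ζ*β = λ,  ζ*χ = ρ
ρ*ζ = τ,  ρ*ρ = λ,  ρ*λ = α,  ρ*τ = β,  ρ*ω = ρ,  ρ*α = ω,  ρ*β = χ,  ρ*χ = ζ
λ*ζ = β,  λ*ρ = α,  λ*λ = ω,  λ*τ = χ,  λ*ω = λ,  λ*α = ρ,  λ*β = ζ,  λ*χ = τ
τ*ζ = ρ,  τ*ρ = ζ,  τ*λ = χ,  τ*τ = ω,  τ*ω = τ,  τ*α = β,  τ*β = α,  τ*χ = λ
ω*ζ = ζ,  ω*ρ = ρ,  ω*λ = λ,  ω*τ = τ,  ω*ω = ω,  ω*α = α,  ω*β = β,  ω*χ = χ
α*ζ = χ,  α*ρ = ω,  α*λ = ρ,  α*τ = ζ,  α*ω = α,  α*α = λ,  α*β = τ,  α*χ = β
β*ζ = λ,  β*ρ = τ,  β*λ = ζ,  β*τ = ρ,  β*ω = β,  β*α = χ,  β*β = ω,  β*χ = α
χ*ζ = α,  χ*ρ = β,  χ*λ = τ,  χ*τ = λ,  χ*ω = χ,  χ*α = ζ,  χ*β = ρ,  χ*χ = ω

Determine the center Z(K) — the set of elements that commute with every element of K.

An element z is central iff its row equals its column in the table.
For α: α*τ = ζ ≠ β = τ*α, so α ∉ Z.
Checking each element this way leaves Z(K) = {λ, ω}.

{λ, ω}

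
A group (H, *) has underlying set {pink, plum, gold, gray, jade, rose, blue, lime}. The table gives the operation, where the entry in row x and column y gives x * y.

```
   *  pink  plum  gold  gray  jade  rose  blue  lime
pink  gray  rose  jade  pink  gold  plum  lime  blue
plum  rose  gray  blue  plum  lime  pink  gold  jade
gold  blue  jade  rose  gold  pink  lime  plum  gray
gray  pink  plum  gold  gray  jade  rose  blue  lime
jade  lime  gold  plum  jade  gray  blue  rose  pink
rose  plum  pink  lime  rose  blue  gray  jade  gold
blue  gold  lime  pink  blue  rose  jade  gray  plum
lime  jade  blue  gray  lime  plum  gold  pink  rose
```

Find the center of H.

{gray, rose}

An element z is central iff its row equals its column in the table.
For blue: blue * lime = plum ≠ pink = lime * blue, so blue ∉ Z.
Checking each element this way leaves Z(H) = {gray, rose}.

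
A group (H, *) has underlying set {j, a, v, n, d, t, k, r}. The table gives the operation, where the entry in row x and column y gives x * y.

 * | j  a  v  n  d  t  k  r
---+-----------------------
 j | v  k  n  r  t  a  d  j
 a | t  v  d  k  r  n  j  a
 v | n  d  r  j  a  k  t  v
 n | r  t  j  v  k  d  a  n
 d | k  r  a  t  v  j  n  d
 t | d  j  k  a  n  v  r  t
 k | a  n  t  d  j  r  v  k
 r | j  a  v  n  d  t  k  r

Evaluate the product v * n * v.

v * n = j
j * v = n

n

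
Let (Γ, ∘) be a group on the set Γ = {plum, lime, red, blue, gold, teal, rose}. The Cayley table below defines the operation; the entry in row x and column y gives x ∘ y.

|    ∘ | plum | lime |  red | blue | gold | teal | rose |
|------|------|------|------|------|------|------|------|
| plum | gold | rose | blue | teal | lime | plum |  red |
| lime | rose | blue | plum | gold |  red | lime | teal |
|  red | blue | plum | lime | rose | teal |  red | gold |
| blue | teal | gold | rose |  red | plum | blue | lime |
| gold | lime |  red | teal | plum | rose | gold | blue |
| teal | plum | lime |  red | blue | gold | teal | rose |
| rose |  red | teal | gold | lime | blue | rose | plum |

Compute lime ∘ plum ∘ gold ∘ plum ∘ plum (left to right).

plum

lime ∘ plum = rose
rose ∘ gold = blue
blue ∘ plum = teal
teal ∘ plum = plum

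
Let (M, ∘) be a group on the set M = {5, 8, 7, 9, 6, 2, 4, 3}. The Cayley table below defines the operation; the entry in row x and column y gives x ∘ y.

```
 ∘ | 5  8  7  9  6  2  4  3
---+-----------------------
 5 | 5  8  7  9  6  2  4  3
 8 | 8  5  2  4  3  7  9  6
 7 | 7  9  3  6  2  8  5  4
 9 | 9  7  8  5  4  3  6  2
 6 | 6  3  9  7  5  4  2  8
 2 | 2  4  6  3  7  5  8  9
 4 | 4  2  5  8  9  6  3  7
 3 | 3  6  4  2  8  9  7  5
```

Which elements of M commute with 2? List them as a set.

{2, 3, 5, 9}

Compare row 2 with column 2 entry by entry.
3 ∘ 2 = 9 = 2 ∘ 3, so 3 commutes with 2.
4 ∘ 2 = 6 but 2 ∘ 4 = 8, so 4 does not.
Collecting the elements that commute with 2: C(2) = {2, 3, 5, 9}.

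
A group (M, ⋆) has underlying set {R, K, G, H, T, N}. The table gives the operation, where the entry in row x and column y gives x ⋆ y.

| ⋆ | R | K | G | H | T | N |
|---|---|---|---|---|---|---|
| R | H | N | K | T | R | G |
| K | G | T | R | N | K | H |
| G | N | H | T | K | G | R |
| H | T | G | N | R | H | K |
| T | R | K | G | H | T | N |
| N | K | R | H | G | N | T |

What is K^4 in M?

K^1 = K
K^2 = K ⋆ K = T
K^3 = T ⋆ K = K
K^4 = K ⋆ K = T
(Structurally, M here is isomorphic to the symmetric group S_3.)

T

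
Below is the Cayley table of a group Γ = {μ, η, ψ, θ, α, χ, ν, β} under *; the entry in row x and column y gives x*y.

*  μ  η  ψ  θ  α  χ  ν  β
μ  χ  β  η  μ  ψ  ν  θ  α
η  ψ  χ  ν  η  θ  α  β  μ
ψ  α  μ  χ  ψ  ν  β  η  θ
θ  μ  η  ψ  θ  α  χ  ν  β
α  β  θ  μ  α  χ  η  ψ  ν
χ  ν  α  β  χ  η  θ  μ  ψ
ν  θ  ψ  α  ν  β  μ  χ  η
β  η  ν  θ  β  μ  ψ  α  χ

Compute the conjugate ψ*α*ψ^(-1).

The identity is θ. In row ψ, the entry θ sits in column β, so ψ^(-1) = β.
ψ*α = ν
ν*β = η
(Structurally, Γ here is isomorphic to the quaternion group Q_8.)

η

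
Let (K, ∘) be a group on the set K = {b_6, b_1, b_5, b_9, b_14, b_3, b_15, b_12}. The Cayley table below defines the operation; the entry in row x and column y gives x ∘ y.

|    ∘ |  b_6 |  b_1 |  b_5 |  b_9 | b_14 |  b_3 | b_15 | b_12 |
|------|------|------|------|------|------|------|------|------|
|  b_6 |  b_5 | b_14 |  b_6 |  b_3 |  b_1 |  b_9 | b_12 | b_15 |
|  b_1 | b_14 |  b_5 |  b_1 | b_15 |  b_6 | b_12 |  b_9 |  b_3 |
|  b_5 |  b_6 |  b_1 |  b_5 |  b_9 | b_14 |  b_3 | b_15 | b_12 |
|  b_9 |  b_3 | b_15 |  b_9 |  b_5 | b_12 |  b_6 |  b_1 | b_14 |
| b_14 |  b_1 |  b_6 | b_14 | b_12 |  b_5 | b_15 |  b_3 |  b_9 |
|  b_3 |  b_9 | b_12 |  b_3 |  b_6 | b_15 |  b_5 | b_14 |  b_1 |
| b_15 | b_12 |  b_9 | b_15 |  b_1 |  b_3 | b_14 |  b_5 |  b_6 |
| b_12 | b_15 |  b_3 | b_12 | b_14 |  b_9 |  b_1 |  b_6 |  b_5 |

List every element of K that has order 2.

{b_1, b_12, b_14, b_15, b_3, b_6, b_9}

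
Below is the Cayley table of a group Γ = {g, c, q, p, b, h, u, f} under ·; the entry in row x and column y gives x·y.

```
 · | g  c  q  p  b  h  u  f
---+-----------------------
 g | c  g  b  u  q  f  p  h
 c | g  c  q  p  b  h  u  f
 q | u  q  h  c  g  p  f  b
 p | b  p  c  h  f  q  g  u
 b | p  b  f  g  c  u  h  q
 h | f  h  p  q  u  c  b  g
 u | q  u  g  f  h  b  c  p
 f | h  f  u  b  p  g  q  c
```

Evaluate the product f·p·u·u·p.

g

f·p = b
b·u = h
h·u = b
b·p = g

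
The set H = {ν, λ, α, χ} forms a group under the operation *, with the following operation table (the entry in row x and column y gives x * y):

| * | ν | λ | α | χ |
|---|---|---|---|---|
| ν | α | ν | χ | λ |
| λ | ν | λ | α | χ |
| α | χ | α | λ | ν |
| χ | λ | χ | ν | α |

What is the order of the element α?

The identity element is λ (its row matches the header).
α^1 = α
α^2 = α * α = λ
The first power of α equal to the identity is α^2, so ord(α) = 2.

2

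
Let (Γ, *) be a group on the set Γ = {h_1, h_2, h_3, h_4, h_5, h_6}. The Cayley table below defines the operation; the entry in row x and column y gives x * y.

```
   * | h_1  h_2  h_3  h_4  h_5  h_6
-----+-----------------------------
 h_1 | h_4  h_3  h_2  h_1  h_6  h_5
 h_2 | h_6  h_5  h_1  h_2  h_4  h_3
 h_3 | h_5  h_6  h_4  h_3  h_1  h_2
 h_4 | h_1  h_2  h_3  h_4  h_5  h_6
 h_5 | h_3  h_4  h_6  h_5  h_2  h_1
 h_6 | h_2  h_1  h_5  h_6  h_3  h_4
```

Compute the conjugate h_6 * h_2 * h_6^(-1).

h_5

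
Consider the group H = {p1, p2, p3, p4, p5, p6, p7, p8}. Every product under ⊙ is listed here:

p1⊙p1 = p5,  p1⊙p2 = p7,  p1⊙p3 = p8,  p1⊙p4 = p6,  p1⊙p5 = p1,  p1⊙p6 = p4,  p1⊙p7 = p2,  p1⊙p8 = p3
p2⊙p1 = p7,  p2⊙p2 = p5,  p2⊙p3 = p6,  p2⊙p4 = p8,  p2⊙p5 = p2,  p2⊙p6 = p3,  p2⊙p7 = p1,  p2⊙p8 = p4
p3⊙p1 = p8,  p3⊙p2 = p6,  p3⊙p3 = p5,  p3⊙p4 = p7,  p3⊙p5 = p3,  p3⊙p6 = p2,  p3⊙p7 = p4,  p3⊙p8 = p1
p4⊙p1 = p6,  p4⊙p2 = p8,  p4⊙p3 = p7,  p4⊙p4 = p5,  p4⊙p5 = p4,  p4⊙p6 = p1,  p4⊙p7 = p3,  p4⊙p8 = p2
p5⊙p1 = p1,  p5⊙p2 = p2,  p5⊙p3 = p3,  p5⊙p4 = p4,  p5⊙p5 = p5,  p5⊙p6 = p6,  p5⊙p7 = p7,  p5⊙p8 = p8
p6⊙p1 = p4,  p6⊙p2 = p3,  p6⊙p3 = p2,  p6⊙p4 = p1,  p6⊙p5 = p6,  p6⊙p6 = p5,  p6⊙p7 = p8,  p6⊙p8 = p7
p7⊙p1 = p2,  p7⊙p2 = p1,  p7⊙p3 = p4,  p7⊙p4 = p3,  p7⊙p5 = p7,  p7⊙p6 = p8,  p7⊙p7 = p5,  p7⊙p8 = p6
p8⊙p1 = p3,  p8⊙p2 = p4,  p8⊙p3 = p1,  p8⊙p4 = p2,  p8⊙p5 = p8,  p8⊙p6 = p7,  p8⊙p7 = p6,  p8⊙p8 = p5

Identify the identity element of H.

p5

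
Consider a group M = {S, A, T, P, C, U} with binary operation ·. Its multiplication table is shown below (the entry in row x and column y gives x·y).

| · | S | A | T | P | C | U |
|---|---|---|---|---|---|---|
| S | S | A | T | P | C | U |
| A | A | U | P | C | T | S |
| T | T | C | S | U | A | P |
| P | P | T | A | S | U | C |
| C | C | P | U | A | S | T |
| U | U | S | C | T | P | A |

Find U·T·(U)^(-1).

P

The identity is S. In row U, the entry S sits in column A, so U^(-1) = A.
U·T = C
C·A = P
(Structurally, M here is isomorphic to the symmetric group S_3.)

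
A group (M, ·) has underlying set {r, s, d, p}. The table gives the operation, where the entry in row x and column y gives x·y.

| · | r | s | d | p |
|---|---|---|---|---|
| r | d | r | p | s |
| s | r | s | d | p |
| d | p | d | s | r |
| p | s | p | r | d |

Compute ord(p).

The identity element is s (its row matches the header).
p^1 = p
p^2 = p·p = d
p^3 = d·p = r
p^4 = r·p = s
The first power of p equal to the identity is p^4, so ord(p) = 4.
(Structurally, M here is isomorphic to the cyclic group Z_4.)

4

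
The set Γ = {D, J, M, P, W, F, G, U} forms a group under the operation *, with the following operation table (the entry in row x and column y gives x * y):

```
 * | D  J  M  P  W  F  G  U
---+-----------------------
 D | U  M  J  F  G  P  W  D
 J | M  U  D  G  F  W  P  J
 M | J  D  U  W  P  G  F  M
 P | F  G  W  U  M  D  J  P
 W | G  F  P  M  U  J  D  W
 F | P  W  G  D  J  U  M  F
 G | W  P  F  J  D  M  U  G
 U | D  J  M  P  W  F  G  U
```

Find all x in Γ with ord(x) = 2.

{D, F, G, J, M, P, W}

Identity is U. Compute the order of each non-identity element by repeated multiplication:
  D: D → U  (order 2)
  J: J → U  (order 2)
  M: M → U  (order 2)
  P: P → U  (order 2)
  W: W → U  (order 2)
  F: F → U  (order 2)
  G: G → U  (order 2)
Elements of order 2: {D, F, G, J, M, P, W}.
(Structurally, Γ here is isomorphic to the elementary abelian group (Z_2)^3.)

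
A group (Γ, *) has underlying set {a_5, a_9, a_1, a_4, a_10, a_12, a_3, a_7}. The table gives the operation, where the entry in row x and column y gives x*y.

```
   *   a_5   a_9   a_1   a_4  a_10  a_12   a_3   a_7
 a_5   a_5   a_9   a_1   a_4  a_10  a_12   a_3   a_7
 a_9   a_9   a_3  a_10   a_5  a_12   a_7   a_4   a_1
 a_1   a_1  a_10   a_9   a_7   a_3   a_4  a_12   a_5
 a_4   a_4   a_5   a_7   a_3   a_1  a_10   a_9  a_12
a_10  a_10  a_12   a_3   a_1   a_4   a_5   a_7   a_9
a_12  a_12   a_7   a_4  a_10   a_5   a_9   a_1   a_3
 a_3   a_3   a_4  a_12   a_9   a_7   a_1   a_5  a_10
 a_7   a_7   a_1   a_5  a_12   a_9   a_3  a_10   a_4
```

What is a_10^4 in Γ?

a_10^1 = a_10
a_10^2 = a_10*a_10 = a_4
a_10^3 = a_4*a_10 = a_1
a_10^4 = a_1*a_10 = a_3

a_3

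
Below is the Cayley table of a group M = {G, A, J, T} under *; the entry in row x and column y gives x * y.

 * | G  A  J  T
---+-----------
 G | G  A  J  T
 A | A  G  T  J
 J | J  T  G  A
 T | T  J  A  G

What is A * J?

T

Read row A, column J: A * J = T.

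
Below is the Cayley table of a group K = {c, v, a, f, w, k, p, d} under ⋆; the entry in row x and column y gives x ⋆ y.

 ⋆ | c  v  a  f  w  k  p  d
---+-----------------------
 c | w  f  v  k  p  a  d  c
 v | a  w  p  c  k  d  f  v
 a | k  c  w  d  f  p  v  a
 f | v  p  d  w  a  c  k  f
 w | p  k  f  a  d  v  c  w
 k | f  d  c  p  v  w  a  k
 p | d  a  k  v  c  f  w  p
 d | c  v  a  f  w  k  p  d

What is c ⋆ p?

Read row c, column p: c ⋆ p = d.

d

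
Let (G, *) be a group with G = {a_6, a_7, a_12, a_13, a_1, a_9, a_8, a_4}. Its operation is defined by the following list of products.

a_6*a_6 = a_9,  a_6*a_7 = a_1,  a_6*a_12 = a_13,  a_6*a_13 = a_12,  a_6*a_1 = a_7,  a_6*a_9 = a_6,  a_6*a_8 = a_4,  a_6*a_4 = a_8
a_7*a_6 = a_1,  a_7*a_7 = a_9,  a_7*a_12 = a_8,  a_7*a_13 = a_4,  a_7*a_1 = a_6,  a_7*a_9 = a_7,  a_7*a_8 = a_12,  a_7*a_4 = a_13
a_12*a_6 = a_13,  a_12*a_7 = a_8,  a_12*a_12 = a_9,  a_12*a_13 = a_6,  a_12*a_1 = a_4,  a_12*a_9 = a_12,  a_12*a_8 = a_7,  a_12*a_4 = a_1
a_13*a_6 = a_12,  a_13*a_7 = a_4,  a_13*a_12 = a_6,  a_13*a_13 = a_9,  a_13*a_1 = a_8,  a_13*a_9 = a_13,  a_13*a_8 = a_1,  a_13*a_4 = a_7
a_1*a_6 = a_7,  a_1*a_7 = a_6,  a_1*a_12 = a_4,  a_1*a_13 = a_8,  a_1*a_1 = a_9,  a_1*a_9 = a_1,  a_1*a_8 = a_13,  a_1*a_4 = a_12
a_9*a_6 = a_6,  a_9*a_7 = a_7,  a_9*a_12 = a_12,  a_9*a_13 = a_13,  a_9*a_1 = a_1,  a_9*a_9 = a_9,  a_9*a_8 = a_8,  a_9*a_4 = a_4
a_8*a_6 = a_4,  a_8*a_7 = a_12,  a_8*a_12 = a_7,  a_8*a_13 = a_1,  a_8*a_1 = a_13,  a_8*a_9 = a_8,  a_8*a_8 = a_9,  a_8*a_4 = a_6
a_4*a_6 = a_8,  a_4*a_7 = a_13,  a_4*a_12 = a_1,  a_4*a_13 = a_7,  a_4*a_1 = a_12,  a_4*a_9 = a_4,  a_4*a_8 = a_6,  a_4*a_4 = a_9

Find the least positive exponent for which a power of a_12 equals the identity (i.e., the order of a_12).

2

The identity element is a_9 (its row matches the header).
a_12^1 = a_12
a_12^2 = a_12 * a_12 = a_9
The first power of a_12 equal to the identity is a_12^2, so ord(a_12) = 2.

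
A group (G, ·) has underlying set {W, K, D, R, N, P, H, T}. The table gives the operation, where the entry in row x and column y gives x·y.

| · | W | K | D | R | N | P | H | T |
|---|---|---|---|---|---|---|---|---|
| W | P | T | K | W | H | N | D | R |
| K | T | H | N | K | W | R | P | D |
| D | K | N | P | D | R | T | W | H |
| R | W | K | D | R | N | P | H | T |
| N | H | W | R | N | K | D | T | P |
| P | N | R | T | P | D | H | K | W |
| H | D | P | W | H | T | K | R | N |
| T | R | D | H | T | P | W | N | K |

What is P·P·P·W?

P·P = H
H·P = K
K·W = T

T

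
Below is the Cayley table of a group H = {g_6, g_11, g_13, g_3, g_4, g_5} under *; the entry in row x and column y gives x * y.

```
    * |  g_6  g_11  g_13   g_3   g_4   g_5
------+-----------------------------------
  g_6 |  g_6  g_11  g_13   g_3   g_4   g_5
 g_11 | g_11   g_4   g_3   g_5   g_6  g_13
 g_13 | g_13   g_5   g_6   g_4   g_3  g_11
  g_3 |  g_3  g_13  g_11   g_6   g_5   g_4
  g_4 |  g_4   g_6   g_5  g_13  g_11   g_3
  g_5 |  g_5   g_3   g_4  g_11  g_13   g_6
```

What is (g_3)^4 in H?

g_6

g_3^1 = g_3
g_3^2 = g_3 * g_3 = g_6
g_3^3 = g_6 * g_3 = g_3
g_3^4 = g_3 * g_3 = g_6
(Structurally, H here is isomorphic to the symmetric group S_3.)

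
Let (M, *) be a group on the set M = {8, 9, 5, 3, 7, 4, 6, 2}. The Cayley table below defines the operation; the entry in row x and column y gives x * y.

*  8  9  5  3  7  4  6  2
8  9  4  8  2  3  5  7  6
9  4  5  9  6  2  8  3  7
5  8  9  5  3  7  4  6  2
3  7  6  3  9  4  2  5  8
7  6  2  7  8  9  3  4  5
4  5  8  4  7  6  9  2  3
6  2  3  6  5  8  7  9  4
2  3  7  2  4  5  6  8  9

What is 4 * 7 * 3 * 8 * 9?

4 * 7 = 6
6 * 3 = 5
5 * 8 = 8
8 * 9 = 4
(Structurally, M here is isomorphic to the quaternion group Q_8.)

4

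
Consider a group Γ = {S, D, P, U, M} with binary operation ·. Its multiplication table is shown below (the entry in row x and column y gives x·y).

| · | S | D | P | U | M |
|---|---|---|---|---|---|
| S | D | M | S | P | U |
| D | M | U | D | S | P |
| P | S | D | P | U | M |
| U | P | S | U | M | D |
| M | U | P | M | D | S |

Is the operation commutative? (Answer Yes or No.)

Check whether the table is symmetric across its main diagonal.
Every entry (row x, col y) equals the entry (row y, col x), so Γ is abelian.

Yes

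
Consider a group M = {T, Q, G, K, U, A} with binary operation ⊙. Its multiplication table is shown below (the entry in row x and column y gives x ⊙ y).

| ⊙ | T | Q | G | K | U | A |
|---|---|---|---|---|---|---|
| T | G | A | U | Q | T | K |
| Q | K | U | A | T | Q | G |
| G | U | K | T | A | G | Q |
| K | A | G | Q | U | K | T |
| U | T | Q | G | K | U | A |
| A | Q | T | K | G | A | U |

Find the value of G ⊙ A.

Q

Read row G, column A: G ⊙ A = Q.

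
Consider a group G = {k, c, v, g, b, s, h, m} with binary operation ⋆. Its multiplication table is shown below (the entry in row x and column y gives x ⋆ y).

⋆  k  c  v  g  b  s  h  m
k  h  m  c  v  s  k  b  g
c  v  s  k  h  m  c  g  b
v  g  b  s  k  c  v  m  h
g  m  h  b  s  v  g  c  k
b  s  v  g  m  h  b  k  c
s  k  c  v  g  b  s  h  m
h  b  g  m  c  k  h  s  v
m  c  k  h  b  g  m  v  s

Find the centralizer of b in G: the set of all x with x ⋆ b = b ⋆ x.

{b, h, k, s}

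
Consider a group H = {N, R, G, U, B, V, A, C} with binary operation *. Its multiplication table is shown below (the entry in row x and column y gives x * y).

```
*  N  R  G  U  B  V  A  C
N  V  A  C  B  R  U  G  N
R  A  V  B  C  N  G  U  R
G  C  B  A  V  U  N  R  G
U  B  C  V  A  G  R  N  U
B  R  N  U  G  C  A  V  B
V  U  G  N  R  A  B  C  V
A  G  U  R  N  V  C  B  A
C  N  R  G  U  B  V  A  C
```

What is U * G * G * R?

U * G = V
V * G = N
N * R = A

A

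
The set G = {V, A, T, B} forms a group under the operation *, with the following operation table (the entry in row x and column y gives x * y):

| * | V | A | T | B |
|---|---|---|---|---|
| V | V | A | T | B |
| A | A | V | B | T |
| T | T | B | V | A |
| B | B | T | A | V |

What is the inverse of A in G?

First locate the identity: row V matches the header, so V is the identity.
Scan row A for V: A * A = V. Hence A^(-1) = A.
(Structurally, G here is isomorphic to the Klein four-group V_4.)

A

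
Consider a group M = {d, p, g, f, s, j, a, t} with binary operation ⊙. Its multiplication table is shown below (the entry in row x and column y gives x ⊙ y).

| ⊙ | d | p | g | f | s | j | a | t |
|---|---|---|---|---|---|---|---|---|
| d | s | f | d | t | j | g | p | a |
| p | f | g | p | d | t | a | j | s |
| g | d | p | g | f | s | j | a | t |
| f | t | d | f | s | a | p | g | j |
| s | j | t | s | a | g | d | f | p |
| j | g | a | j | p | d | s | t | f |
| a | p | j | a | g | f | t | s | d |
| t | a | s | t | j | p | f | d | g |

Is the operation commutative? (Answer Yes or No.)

Yes

Check whether the table is symmetric across its main diagonal.
Every entry (row x, col y) equals the entry (row y, col x), so M is abelian.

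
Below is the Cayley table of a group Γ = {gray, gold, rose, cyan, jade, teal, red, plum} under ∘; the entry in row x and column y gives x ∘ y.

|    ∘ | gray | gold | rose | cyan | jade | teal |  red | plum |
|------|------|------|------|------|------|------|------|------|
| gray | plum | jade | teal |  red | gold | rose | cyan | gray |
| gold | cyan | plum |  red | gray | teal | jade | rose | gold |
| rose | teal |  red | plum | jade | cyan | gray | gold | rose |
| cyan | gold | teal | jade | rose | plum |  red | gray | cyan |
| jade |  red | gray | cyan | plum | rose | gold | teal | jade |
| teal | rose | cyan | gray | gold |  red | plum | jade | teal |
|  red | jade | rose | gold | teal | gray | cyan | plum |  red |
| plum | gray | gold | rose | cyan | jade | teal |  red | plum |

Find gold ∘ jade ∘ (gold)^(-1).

cyan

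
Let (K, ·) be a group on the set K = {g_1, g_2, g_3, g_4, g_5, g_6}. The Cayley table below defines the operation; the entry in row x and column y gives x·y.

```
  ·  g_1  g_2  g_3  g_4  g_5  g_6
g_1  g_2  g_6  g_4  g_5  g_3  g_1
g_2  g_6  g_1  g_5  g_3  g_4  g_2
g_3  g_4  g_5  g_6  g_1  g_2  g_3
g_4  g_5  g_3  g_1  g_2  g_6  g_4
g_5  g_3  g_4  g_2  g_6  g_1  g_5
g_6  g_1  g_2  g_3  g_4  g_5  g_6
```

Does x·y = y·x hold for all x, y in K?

Check whether the table is symmetric across its main diagonal.
Every entry (row x, col y) equals the entry (row y, col x), so K is abelian.

Yes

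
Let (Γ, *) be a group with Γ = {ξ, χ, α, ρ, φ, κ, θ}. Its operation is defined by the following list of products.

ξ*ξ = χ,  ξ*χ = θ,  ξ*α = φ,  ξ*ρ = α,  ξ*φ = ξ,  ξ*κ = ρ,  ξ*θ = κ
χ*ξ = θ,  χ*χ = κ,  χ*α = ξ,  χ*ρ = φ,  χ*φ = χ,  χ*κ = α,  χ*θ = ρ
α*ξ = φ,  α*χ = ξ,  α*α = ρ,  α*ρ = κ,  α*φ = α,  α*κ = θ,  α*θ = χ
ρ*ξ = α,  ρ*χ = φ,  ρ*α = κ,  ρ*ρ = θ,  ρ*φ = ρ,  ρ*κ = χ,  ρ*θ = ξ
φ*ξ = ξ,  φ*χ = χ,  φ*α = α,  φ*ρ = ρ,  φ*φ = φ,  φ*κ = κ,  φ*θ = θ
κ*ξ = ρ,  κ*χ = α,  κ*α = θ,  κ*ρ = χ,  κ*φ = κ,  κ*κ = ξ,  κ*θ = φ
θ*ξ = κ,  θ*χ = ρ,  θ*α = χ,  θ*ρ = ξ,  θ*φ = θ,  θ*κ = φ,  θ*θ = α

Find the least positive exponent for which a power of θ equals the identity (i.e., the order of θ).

The identity element is φ (its row matches the header).
θ^1 = θ
θ^2 = θ*θ = α
θ^3 = α*θ = χ
θ^4 = χ*θ = ρ
θ^5 = ρ*θ = ξ
θ^6 = ξ*θ = κ
θ^7 = κ*θ = φ
The first power of θ equal to the identity is θ^7, so ord(θ) = 7.

7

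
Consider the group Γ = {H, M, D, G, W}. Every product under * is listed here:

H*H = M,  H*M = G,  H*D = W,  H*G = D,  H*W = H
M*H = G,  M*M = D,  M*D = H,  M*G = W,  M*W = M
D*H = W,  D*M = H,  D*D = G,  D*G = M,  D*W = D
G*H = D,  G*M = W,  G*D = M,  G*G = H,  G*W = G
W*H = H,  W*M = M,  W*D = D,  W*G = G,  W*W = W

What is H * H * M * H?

W

H * H = M
M * M = D
D * H = W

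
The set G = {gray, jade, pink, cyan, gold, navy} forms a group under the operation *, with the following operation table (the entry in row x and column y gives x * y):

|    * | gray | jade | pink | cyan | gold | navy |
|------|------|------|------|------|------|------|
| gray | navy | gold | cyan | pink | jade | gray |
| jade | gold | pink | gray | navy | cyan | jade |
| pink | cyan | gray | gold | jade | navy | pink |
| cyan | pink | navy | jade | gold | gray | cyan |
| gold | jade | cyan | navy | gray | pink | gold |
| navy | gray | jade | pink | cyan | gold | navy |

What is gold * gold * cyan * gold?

gold * gold = pink
pink * cyan = jade
jade * gold = cyan
(Structurally, G here is isomorphic to the cyclic group Z_6.)

cyan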